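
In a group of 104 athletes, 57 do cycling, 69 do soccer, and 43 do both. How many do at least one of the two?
|A∪B| = |A| + |B| - |A∩B| = 57 + 69 - 43 = 83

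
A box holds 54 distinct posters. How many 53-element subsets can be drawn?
C(54,53) = 54!/(53!×1!) = 54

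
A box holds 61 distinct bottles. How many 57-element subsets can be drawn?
C(61,57) = 61!/(57!×4!) = 521855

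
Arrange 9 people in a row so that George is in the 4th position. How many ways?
Fix one position: (9-1)! = 40320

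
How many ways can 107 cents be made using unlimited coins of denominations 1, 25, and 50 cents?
Coefficient of x^107 in 1/(1-x^1) · 1/(1-x^25) · 1/(1-x^50). Case on j = number of 50-cent coins (j = 0..2); remainder r = 107 - 50j is made from {1,25} in ⌊r/25⌋+1 ways. r = 107, 57, 7 → 5 + 3 + 1 = 9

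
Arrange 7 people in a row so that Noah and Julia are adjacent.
Treat as block: (7-1)! × 2! = 720 × 2 = 1440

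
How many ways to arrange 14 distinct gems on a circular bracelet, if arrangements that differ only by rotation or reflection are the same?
(14-1)!/2 = 6227020800/2 = 3113510400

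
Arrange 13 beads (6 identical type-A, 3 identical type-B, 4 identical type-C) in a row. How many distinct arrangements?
13! / (6! × 3! × 4!) = 60060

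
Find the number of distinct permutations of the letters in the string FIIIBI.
6! / (1! × 1! × 4!) = 30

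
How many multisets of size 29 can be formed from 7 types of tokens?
C(29+7-1, 7-1) = C(35, 6) = 1623160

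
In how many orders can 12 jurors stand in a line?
12! = 479001600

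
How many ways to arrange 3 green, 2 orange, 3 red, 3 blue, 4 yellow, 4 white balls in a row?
19! / (3! × 2! × 3! × 3! × 4! × 4!) = 488864376000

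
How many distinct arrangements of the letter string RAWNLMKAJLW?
11! / (2! × 1! × 1! × 1! × 2! × 2! × 1! × 1!) = 4989600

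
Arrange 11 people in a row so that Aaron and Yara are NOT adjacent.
Total - adjacent = 11! - (11-1)!×2 = 39916800 - 7257600 = 32659200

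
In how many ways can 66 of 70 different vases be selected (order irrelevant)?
C(70,66) = 70!/(66!×4!) = 916895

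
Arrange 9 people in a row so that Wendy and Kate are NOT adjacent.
Total - adjacent = 9! - (9-1)!×2 = 362880 - 80640 = 282240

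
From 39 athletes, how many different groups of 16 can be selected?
C(39,16) = 39!/(16!×23!) = 37711260990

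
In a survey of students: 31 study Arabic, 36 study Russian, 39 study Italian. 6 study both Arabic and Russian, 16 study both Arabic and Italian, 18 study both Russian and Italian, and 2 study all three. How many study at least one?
|A∪B∪C| = 31+36+39-6-16-18+2 = 68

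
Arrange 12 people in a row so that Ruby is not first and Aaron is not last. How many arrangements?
By inclusion-exclusion: 12! - 2×(12-1)! + (12-2)! = 479001600 - 79833600 + 3628800 = 402796800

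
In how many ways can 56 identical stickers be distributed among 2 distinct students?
C(56+2-1, 2-1) = C(57, 1) = 57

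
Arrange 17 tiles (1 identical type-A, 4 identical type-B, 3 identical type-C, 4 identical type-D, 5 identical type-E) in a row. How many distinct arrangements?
17! / (1! × 4! × 3! × 4! × 5!) = 857656800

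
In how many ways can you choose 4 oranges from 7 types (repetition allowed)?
C(4+7-1, 7-1) = C(10, 6) = 210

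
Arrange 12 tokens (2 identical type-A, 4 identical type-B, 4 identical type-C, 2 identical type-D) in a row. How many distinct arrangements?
12! / (2! × 4! × 4! × 2!) = 207900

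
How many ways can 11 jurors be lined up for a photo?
11! = 39916800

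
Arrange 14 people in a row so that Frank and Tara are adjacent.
Treat as block: (14-1)! × 2! = 6227020800 × 2 = 12454041600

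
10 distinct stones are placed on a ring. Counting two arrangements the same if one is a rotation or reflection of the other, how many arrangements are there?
(10-1)!/2 = 362880/2 = 181440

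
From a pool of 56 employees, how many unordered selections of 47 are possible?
C(56,47) = 56!/(47!×9!) = 7575968400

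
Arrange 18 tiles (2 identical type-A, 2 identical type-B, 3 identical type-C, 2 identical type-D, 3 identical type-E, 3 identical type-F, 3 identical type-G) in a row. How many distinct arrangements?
18! / (2! × 2! × 3! × 2! × 3! × 3! × 3!) = 617512896000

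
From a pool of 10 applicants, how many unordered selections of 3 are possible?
C(10,3) = 10!/(3!×7!) = 120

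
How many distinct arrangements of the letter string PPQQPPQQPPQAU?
13! / (1! × 5! × 6! × 1!) = 72072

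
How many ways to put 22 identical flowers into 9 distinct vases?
C(22+9-1, 9-1) = C(30, 8) = 5852925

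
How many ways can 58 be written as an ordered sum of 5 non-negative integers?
C(58+5-1, 5-1) = C(62, 4) = 557845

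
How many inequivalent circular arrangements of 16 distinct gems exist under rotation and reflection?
(16-1)!/2 = 1307674368000/2 = 653837184000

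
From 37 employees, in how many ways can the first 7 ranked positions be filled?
P(37,7) = 37!/(37-7)! = 51889178880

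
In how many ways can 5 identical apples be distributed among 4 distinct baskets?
C(5+4-1, 4-1) = C(8, 3) = 56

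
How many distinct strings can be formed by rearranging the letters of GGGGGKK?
7! / (5! × 2!) = 21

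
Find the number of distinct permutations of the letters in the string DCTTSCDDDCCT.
12! / (1! × 4! × 3! × 4!) = 138600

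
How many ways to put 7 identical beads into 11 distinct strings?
C(7+11-1, 11-1) = C(17, 10) = 19448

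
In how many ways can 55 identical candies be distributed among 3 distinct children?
C(55+3-1, 3-1) = C(57, 2) = 1596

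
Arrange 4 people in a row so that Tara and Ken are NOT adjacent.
Total - adjacent = 4! - (4-1)!×2 = 24 - 12 = 12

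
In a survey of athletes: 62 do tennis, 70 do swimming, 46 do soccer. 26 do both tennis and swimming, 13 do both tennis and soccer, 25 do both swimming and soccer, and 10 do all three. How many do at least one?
|A∪B∪C| = 62+70+46-26-13-25+10 = 124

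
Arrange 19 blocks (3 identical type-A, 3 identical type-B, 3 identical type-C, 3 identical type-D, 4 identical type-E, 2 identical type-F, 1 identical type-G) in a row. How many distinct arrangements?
19! / (3! × 3! × 3! × 3! × 4! × 2! × 1!) = 1955457504000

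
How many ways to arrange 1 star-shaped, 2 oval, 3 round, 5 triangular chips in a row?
11! / (1! × 2! × 3! × 5!) = 27720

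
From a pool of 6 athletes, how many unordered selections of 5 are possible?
C(6,5) = 6!/(5!×1!) = 6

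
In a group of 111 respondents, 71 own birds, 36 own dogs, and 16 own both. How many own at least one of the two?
|A∪B| = |A| + |B| - |A∩B| = 71 + 36 - 16 = 91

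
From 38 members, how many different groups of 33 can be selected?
C(38,33) = 38!/(33!×5!) = 501942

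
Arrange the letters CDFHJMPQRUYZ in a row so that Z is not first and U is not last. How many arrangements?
By inclusion-exclusion: 12! - 2×(12-1)! + (12-2)! = 479001600 - 79833600 + 3628800 = 402796800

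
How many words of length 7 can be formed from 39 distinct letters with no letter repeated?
P(39,7) = 39!/(39-7)! = 77519922480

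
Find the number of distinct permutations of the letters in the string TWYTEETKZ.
9! / (1! × 3! × 2! × 1! × 1! × 1!) = 30240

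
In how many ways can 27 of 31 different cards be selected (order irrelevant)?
C(31,27) = 31!/(27!×4!) = 31465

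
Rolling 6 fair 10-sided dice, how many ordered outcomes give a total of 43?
Coefficient of x^43 in (x + x² + ... + x^10)^6. By inclusion-exclusion on dice exceeding 10: Σ_j (-1)^j C(6,j)·C(43-1-10j, 5) = C(6,0)·C(42,5) - C(6,1)·C(32,5) + C(6,2)·C(22,5) - C(6,3)·C(12,5) = 1·850668 - 6·201376 + 15·26334 - 20·792 = 21582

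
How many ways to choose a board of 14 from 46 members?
C(46,14) = 46!/(14!×32!) = 239877544005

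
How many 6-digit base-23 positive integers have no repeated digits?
First digit: 22 choices (nonzero). Then descending: 22 × 22 × 21 × 20 × 19 × 18 = 69521760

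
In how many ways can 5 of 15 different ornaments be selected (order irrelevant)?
C(15,5) = 15!/(5!×10!) = 3003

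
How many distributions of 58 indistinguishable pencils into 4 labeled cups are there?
C(58+4-1, 4-1) = C(61, 3) = 35990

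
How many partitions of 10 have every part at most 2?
Let r_j(i) = number of partitions of i into parts ≤ j, for i = 0..10. r_1(i) = 1 for all i; r_j(i) = r_{j-1}(i) + r_j(i-j). Rows j = 2..2: ≤2: 1 1 2 2 3 3 4 4 5 5 6. r_2(10) = 6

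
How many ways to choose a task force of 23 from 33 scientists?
C(33,23) = 33!/(23!×10!) = 92561040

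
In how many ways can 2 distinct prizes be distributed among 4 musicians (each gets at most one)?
P(4,2) = 4!/(4-2)! = 12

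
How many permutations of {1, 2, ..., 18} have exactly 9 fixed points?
Choose the 9 fixed points C(18,9) = 48620, derange the rest: !9 = Σ_{j=0}^{9} (-1)^j·9!/j! = 362880 - 362880 + 181440 - 60480 + 15120 - 3024 + 504 - 72 + 9 - 1 = 133496. Product = 48620 × 133496 = 6490575520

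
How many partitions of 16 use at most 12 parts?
By conjugation, equals partitions of 16 into parts ≤ 12. Let r_j(i) = number of partitions of i into parts ≤ j, for i = 0..16. r_1(i) = 1 for all i; r_j(i) = r_{j-1}(i) + r_j(i-j). Rows j = 2..12: ≤2: 1 1 2 2 3 3 4 4 5 5 6 6 7 7 8 8 9; ≤3: 1 1 2 3 4 5 7 8 10 12 14 16 19 21 24 27 30; ≤4: 1 1 2 3 5 6 9 11 15 18 23 27 34 39 47 54 64; ≤5: 1 1 2 3 5 7 10 13 18 23 30 37 47 57 70 84 101; ≤6: 1 1 2 3 5 7 11 14 20 26 35 44 58 71 90 110 136; ≤7: 1 1 2 3 5 7 11 15 21 28 38 49 65 82 105 131 164; ≤8: 1 1 2 3 5 7 11 15 22 29 40 52 70 89 116 146 186; ≤9: 1 1 2 3 5 7 11 15 22 30 41 54 73 94 123 157 201; ≤10: 1 1 2 3 5 7 11 15 22 30 42 55 75 97 128 164 212; ≤11: 1 1 2 3 5 7 11 15 22 30 42 56 76 99 131 169 219; ≤12: 1 1 2 3 5 7 11 15 22 30 42 56 77 100 133 172 224. r_12(16) = 224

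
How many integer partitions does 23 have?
Pentagonal recurrence p(n) = p(n-1) + p(n-2) - p(n-5) - p(n-7) + p(n-12) + p(n-15) - ... gives p(0..22) = 1, 1, 2, 3, 5, 7, 11, 15, 22, 30, 42, 56, 77, 101, 135, 176, 231, 297, 385, 490, 627, 792, 1002. p(23) = p(22) + p(21) - p(18) - p(16) + p(11) + p(8) - p(1) = 1002 + 792 - 385 - 231 + 56 + 22 - 1 = 1255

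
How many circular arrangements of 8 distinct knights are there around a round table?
Circular: fix one position, arrange the rest. (8-1)! = 5040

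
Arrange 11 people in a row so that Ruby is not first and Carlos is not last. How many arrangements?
By inclusion-exclusion: 11! - 2×(11-1)! + (11-2)! = 39916800 - 7257600 + 362880 = 33022080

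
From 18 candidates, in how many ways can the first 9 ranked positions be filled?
P(18,9) = 18!/(18-9)! = 17643225600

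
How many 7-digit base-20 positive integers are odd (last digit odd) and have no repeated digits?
Last∈{1,3,5,7,9,11,13,15,17,19}. Last=0: 0. Last nonzero: 10×18×P(18,5) = 185068800. Total = 185068800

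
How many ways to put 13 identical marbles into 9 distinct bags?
C(13+9-1, 9-1) = C(21, 8) = 203490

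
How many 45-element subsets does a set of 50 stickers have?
C(50,45) = 50!/(45!×5!) = 2118760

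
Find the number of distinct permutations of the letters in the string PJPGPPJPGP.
10! / (6! × 2! × 2!) = 1260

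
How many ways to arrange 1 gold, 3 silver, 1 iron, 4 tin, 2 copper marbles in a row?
11! / (1! × 3! × 1! × 4! × 2!) = 138600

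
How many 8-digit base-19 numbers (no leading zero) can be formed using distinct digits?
First digit: 18 choices (nonzero). Then descending: 18 × 18 × 17 × 16 × 15 × 14 × 13 × 12 = 2887073280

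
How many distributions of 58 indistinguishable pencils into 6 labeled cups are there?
C(58+6-1, 6-1) = C(63, 5) = 7028847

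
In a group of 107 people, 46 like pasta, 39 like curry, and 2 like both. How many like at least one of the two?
|A∪B| = |A| + |B| - |A∩B| = 46 + 39 - 2 = 83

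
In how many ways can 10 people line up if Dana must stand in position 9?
Fix one position: (10-1)! = 362880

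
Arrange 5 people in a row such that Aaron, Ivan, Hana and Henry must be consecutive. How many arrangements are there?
Treat the 4 as one block: (5-4+1)! × 4! = 2 × 24 = 48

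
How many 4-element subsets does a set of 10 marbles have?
C(10,4) = 10!/(4!×6!) = 210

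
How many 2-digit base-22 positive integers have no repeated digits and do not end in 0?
Last digit: 21 nonzero choices. First digit: 20 (nonzero, ≠last). Middle 0: P(20,0) = 1. Total = 420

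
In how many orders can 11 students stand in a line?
11! = 39916800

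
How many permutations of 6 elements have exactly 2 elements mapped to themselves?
Choose the 2 fixed points C(6,2) = 15, derange the rest: !4 = Σ_{j=0}^{4} (-1)^j·4!/j! = 24 - 24 + 12 - 4 + 1 = 9. Product = 15 × 9 = 135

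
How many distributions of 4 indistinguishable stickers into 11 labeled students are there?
C(4+11-1, 11-1) = C(14, 10) = 1001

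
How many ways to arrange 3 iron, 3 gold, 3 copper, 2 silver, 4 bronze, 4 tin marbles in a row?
19! / (3! × 3! × 3! × 2! × 4! × 4!) = 488864376000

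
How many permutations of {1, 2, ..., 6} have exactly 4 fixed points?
Choose the 4 fixed points C(6,4) = 15, derange the rest: !2 = Σ_{j=0}^{2} (-1)^j·2!/j! = 2 - 2 + 1 = 1. Product = 15 × 1 = 15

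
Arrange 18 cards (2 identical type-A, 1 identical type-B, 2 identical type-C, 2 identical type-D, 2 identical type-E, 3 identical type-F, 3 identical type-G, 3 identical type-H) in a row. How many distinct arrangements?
18! / (2! × 1! × 2! × 2! × 2! × 3! × 3! × 3!) = 1852538688000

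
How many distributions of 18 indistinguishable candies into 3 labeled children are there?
C(18+3-1, 3-1) = C(20, 2) = 190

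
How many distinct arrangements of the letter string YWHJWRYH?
8! / (2! × 2! × 1! × 2! × 1!) = 5040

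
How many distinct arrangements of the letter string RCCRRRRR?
8! / (6! × 2!) = 28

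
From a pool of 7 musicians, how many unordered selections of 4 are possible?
C(7,4) = 7!/(4!×3!) = 35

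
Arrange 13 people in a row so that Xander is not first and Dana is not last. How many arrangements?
By inclusion-exclusion: 13! - 2×(13-1)! + (13-2)! = 6227020800 - 958003200 + 39916800 = 5308934400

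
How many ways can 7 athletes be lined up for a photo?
7! = 5040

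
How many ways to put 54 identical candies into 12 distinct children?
C(54+12-1, 12-1) = C(65, 11) = 895068996640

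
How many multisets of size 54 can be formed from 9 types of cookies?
C(54+9-1, 9-1) = C(62, 8) = 3381098545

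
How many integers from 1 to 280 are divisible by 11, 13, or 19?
⌊280/11⌋+⌊280/13⌋+⌊280/19⌋ - ⌊280/143⌋-⌊280/209⌋-⌊280/247⌋ + ⌊280/2717⌋ = 25+21+14 - 1-1-1 + 0 = 57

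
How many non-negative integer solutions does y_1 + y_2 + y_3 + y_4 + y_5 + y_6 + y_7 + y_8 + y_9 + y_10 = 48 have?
C(48+10-1, 10-1) = C(57, 9) = 8996462475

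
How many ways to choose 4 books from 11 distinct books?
C(11,4) = 11!/(4!×7!) = 330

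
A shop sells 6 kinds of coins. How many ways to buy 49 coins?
C(49+6-1, 6-1) = C(54, 5) = 3162510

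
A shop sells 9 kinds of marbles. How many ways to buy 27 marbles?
C(27+9-1, 9-1) = C(35, 8) = 23535820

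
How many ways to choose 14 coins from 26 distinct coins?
C(26,14) = 26!/(14!×12!) = 9657700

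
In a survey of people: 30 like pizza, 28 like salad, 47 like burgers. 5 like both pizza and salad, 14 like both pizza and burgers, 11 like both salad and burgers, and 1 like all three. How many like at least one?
|A∪B∪C| = 30+28+47-5-14-11+1 = 76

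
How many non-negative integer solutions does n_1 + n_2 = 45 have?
C(45+2-1, 2-1) = C(46, 1) = 46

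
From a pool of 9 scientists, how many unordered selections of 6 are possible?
C(9,6) = 9!/(6!×3!) = 84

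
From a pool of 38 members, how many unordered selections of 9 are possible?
C(38,9) = 38!/(9!×29!) = 163011640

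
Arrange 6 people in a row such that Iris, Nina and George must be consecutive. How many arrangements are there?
Treat the 3 as one block: (6-3+1)! × 3! = 24 × 6 = 144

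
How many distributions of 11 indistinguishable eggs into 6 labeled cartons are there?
C(11+6-1, 6-1) = C(16, 5) = 4368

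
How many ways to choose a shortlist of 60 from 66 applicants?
C(66,60) = 66!/(60!×6!) = 90858768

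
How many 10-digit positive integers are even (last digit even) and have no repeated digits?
Last∈{0,2,4,6,8}. Last=0: 362880. Last nonzero: 4×8×P(8,8) = 1290240. Total = 1653120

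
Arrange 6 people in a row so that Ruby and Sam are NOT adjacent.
Total - adjacent = 6! - (6-1)!×2 = 720 - 240 = 480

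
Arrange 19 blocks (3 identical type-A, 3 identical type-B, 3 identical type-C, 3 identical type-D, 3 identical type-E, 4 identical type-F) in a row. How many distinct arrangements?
19! / (3! × 3! × 3! × 3! × 3! × 4!) = 651819168000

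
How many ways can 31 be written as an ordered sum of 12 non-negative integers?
C(31+12-1, 12-1) = C(42, 11) = 4280561376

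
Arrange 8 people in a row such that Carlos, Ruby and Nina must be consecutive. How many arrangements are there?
Treat the 3 as one block: (8-3+1)! × 3! = 720 × 6 = 4320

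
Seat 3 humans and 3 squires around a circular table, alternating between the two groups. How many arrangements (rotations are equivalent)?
Fix one of the humans: (3-1)! ways for the remaining humans, × 3! ways for the squires = 2 × 6 = 12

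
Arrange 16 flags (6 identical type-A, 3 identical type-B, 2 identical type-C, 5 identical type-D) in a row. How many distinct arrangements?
16! / (6! × 3! × 2! × 5!) = 20180160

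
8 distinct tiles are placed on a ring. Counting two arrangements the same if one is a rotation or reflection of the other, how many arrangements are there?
(8-1)!/2 = 5040/2 = 2520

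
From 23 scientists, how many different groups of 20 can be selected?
C(23,20) = 23!/(20!×3!) = 1771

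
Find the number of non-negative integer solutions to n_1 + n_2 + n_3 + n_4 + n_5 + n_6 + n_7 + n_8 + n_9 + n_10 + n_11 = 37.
C(37+11-1, 11-1) = C(47, 10) = 5178066751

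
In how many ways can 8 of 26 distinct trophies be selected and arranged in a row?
P(26,8) = 26!/(26-8)! = 62990928000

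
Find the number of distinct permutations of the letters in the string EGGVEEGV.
8! / (3! × 3! × 2!) = 560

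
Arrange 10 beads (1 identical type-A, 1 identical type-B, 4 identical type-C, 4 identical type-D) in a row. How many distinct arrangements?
10! / (1! × 1! × 4! × 4!) = 6300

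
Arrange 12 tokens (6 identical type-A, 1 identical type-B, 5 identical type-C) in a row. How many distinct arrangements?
12! / (6! × 1! × 5!) = 5544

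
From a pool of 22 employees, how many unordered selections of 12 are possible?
C(22,12) = 22!/(12!×10!) = 646646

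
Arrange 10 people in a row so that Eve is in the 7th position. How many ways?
Fix one position: (10-1)! = 362880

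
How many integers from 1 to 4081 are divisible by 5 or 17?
⌊4081/5⌋ + ⌊4081/17⌋ - ⌊4081/85⌋ = 816 + 240 - 48 = 1008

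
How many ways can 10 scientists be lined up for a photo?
10! = 3628800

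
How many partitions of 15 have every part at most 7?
Let r_j(i) = number of partitions of i into parts ≤ j, for i = 0..15. r_1(i) = 1 for all i; r_j(i) = r_{j-1}(i) + r_j(i-j). Rows j = 2..7: ≤2: 1 1 2 2 3 3 4 4 5 5 6 6 7 7 8 8; ≤3: 1 1 2 3 4 5 7 8 10 12 14 16 19 21 24 27; ≤4: 1 1 2 3 5 6 9 11 15 18 23 27 34 39 47 54; ≤5: 1 1 2 3 5 7 10 13 18 23 30 37 47 57 70 84; ≤6: 1 1 2 3 5 7 11 14 20 26 35 44 58 71 90 110; ≤7: 1 1 2 3 5 7 11 15 21 28 38 49 65 82 105 131. r_7(15) = 131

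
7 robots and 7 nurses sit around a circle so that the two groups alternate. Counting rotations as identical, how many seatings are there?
Fix one of the robots: (7-1)! ways for the remaining robots, × 7! ways for the nurses = 720 × 5040 = 3628800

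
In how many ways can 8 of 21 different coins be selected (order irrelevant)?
C(21,8) = 21!/(8!×13!) = 203490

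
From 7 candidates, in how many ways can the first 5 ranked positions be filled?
P(7,5) = 7!/(7-5)! = 2520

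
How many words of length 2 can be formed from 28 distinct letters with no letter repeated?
P(28,2) = 28!/(28-2)! = 756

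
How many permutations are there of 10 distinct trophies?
10! = 3628800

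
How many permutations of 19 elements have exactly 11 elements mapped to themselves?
Choose the 11 fixed points C(19,11) = 75582, derange the rest: !8 = Σ_{j=0}^{8} (-1)^j·8!/j! = 40320 - 40320 + 20160 - 6720 + 1680 - 336 + 56 - 8 + 1 = 14833. Product = 75582 × 14833 = 1121107806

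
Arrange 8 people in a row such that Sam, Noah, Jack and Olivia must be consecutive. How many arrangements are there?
Treat the 4 as one block: (8-4+1)! × 4! = 120 × 24 = 2880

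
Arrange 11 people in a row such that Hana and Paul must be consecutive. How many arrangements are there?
Treat the 2 as one block: (11-2+1)! × 2! = 3628800 × 2 = 7257600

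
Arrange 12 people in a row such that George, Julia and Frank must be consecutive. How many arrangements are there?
Treat the 3 as one block: (12-3+1)! × 3! = 3628800 × 6 = 21772800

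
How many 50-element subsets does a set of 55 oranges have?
C(55,50) = 55!/(50!×5!) = 3478761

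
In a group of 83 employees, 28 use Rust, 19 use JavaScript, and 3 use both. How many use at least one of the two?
|A∪B| = |A| + |B| - |A∩B| = 28 + 19 - 3 = 44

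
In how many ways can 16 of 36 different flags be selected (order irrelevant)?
C(36,16) = 36!/(16!×20!) = 7307872110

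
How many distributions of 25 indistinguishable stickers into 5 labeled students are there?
C(25+5-1, 5-1) = C(29, 4) = 23751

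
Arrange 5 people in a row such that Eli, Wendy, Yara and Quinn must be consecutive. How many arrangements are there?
Treat the 4 as one block: (5-4+1)! × 4! = 2 × 24 = 48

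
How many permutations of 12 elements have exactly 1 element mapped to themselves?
Choose the 1 fixed point C(12,1) = 12, derange the rest: !11 = Σ_{j=0}^{11} (-1)^j·11!/j! = 39916800 - 39916800 + 19958400 - 6652800 + 1663200 - 332640 + 55440 - 7920 + 990 - 110 + 11 - 1 = 14684570. Product = 12 × 14684570 = 176214840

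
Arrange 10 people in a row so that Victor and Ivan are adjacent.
Treat as block: (10-1)! × 2! = 362880 × 2 = 725760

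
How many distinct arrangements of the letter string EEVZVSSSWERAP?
13! / (3! × 1! × 2! × 3! × 1! × 1! × 1! × 1!) = 86486400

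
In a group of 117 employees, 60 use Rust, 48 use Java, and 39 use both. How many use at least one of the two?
|A∪B| = |A| + |B| - |A∩B| = 60 + 48 - 39 = 69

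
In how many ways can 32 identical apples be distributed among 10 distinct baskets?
C(32+10-1, 10-1) = C(41, 9) = 350343565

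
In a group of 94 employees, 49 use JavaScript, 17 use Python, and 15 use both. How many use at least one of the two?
|A∪B| = |A| + |B| - |A∩B| = 49 + 17 - 15 = 51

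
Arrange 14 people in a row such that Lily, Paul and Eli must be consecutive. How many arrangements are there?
Treat the 3 as one block: (14-3+1)! × 3! = 479001600 × 6 = 2874009600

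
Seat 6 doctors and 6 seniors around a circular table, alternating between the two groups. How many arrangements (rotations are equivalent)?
Fix one of the doctors: (6-1)! ways for the remaining doctors, × 6! ways for the seniors = 120 × 720 = 86400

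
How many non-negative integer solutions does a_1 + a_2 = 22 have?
C(22+2-1, 2-1) = C(23, 1) = 23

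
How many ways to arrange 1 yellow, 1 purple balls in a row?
2! / (1! × 1!) = 2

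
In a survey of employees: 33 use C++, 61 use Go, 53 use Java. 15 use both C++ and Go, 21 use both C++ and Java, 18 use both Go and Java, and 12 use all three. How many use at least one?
|A∪B∪C| = 33+61+53-15-21-18+12 = 105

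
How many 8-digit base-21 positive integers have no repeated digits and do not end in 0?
Last digit: 20 nonzero choices. First digit: 19 (nonzero, ≠last). Middle 6: P(19,6) = 19535040. Total = 7423315200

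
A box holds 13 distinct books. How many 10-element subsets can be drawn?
C(13,10) = 13!/(10!×3!) = 286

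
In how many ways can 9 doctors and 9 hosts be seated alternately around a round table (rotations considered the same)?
Fix one of the doctors: (9-1)! ways for the remaining doctors, × 9! ways for the hosts = 40320 × 362880 = 14631321600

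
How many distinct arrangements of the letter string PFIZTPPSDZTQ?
12! / (1! × 1! × 3! × 1! × 1! × 2! × 2! × 1!) = 19958400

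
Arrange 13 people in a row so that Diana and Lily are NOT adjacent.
Total - adjacent = 13! - (13-1)!×2 = 6227020800 - 958003200 = 5269017600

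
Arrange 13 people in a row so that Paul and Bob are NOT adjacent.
Total - adjacent = 13! - (13-1)!×2 = 6227020800 - 958003200 = 5269017600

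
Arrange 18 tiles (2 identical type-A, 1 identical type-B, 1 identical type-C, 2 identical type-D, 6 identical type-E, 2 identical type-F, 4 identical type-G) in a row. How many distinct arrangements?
18! / (2! × 1! × 1! × 2! × 6! × 2! × 4!) = 46313467200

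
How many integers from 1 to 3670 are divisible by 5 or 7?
⌊3670/5⌋ + ⌊3670/7⌋ - ⌊3670/35⌋ = 734 + 524 - 104 = 1154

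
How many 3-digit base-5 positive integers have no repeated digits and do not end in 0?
Last digit: 4 nonzero choices. First digit: 3 (nonzero, ≠last). Middle 1: P(3,1) = 3. Total = 36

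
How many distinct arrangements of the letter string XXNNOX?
6! / (1! × 3! × 2!) = 60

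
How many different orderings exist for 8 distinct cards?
8! = 40320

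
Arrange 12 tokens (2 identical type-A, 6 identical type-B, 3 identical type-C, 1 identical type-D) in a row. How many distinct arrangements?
12! / (2! × 6! × 3! × 1!) = 55440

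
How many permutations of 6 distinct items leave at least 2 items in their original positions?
Exactly j fixed points: C(6,j)·!(6-j); sum over j ≥ 2 (derangement numbers via !m = (m-1)·(!(m-1) + !(m-2)): !0..!4 = 1, 0, 1, 2, 9). Σ_{j=2}^{6} C(6,j)·!(6-j) = C(6,2)·!4 + C(6,3)·!3 + C(6,4)·!2 + C(6,5)·!1 + C(6,6)·!0 = 15·9 + 20·2 + 15·1 + 6·0 + 1·1 = 191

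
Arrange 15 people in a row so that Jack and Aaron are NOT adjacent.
Total - adjacent = 15! - (15-1)!×2 = 1307674368000 - 174356582400 = 1133317785600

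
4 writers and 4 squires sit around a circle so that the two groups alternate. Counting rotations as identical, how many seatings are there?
Fix one of the writers: (4-1)! ways for the remaining writers, × 4! ways for the squires = 6 × 24 = 144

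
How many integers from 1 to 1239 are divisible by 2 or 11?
⌊1239/2⌋ + ⌊1239/11⌋ - ⌊1239/22⌋ = 619 + 112 - 56 = 675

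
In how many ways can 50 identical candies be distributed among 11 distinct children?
C(50+11-1, 11-1) = C(60, 10) = 75394027566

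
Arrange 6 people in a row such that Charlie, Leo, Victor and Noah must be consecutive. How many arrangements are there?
Treat the 4 as one block: (6-4+1)! × 4! = 6 × 24 = 144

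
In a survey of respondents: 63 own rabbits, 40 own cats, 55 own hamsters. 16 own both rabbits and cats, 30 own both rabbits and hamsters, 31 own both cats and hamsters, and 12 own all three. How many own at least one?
|A∪B∪C| = 63+40+55-16-30-31+12 = 93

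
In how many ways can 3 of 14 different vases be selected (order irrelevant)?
C(14,3) = 14!/(3!×11!) = 364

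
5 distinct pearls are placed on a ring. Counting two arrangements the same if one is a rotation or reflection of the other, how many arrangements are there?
(5-1)!/2 = 24/2 = 12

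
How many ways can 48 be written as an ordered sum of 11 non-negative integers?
C(48+11-1, 11-1) = C(58, 10) = 52179482355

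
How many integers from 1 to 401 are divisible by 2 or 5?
⌊401/2⌋ + ⌊401/5⌋ - ⌊401/10⌋ = 200 + 80 - 40 = 240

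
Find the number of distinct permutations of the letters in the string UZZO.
4! / (1! × 1! × 2!) = 12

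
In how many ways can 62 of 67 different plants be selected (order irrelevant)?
C(67,62) = 67!/(62!×5!) = 9657648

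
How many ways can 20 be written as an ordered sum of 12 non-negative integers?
C(20+12-1, 12-1) = C(31, 11) = 84672315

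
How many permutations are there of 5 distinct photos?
5! = 120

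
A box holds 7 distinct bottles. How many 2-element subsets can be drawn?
C(7,2) = 7!/(2!×5!) = 21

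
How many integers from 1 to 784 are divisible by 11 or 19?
⌊784/11⌋ + ⌊784/19⌋ - ⌊784/209⌋ = 71 + 41 - 3 = 109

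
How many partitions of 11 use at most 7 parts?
By conjugation, equals partitions of 11 into parts ≤ 7. Let r_j(i) = number of partitions of i into parts ≤ j, for i = 0..11. r_1(i) = 1 for all i; r_j(i) = r_{j-1}(i) + r_j(i-j). Rows j = 2..7: ≤2: 1 1 2 2 3 3 4 4 5 5 6 6; ≤3: 1 1 2 3 4 5 7 8 10 12 14 16; ≤4: 1 1 2 3 5 6 9 11 15 18 23 27; ≤5: 1 1 2 3 5 7 10 13 18 23 30 37; ≤6: 1 1 2 3 5 7 11 14 20 26 35 44; ≤7: 1 1 2 3 5 7 11 15 21 28 38 49. r_7(11) = 49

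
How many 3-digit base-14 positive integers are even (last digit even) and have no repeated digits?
Last∈{0,2,4,6,8,10,12}. Last=0: 156. Last nonzero: 6×12×P(12,1) = 864. Total = 1020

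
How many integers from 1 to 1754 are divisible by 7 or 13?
⌊1754/7⌋ + ⌊1754/13⌋ - ⌊1754/91⌋ = 250 + 134 - 19 = 365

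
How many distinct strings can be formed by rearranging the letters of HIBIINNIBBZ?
11! / (2! × 4! × 1! × 1! × 3!) = 138600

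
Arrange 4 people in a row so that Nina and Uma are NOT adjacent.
Total - adjacent = 4! - (4-1)!×2 = 24 - 12 = 12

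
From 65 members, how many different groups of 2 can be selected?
C(65,2) = 65!/(2!×63!) = 2080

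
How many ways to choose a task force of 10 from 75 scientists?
C(75,10) = 75!/(10!×65!) = 828931106355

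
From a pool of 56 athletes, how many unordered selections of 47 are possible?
C(56,47) = 56!/(47!×9!) = 7575968400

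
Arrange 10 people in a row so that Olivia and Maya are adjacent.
Treat as block: (10-1)! × 2! = 362880 × 2 = 725760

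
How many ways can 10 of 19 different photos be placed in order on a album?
P(19,10) = 19!/(19-10)! = 335221286400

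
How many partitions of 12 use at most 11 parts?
By conjugation, equals partitions of 12 into parts ≤ 11. Let r_j(i) = number of partitions of i into parts ≤ j, for i = 0..12. r_1(i) = 1 for all i; r_j(i) = r_{j-1}(i) + r_j(i-j). Rows j = 2..11: ≤2: 1 1 2 2 3 3 4 4 5 5 6 6 7; ≤3: 1 1 2 3 4 5 7 8 10 12 14 16 19; ≤4: 1 1 2 3 5 6 9 11 15 18 23 27 34; ≤5: 1 1 2 3 5 7 10 13 18 23 30 37 47; ≤6: 1 1 2 3 5 7 11 14 20 26 35 44 58; ≤7: 1 1 2 3 5 7 11 15 21 28 38 49 65; ≤8: 1 1 2 3 5 7 11 15 22 29 40 52 70; ≤9: 1 1 2 3 5 7 11 15 22 30 41 54 73; ≤10: 1 1 2 3 5 7 11 15 22 30 42 55 75; ≤11: 1 1 2 3 5 7 11 15 22 30 42 56 76. r_11(12) = 76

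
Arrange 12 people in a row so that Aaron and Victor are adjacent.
Treat as block: (12-1)! × 2! = 39916800 × 2 = 79833600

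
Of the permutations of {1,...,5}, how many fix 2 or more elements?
Exactly j fixed points: C(5,j)·!(5-j); sum over j ≥ 2 (derangement numbers via !m = (m-1)·(!(m-1) + !(m-2)): !0..!3 = 1, 0, 1, 2). Σ_{j=2}^{5} C(5,j)·!(5-j) = C(5,2)·!3 + C(5,3)·!2 + C(5,4)·!1 + C(5,5)·!0 = 10·2 + 10·1 + 5·0 + 1·1 = 31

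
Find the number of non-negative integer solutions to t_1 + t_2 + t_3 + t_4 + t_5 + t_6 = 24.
C(24+6-1, 6-1) = C(29, 5) = 118755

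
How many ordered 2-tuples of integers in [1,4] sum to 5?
Coefficient of x^5 in (x + x² + ... + x^4)^2. By inclusion-exclusion on dice exceeding 4: Σ_j (-1)^j C(2,j)·C(5-1-4j, 1) = C(2,0)·C(4,1) = 1·4 = 4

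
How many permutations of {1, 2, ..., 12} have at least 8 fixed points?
Exactly j fixed points: C(12,j)·!(12-j); sum over j ≥ 8 (derangement numbers via !m = (m-1)·(!(m-1) + !(m-2)): !0..!4 = 1, 0, 1, 2, 9). Σ_{j=8}^{12} C(12,j)·!(12-j) = C(12,8)·!4 + C(12,9)·!3 + C(12,10)·!2 + C(12,11)·!1 + C(12,12)·!0 = 495·9 + 220·2 + 66·1 + 12·0 + 1·1 = 4962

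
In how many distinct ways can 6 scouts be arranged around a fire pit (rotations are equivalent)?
Circular: fix one position, arrange the rest. (6-1)! = 120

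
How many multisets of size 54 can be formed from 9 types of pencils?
C(54+9-1, 9-1) = C(62, 8) = 3381098545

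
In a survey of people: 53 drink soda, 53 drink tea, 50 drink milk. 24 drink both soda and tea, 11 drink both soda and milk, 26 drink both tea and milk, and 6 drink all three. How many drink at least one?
|A∪B∪C| = 53+53+50-24-11-26+6 = 101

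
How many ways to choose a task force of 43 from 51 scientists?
C(51,43) = 51!/(43!×8!) = 636763050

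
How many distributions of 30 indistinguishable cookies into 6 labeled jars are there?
C(30+6-1, 6-1) = C(35, 5) = 324632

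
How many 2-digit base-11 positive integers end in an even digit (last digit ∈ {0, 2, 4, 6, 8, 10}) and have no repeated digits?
Last∈{0,2,4,6,8,10}. Last=0: 10. Last nonzero: 5×9×P(9,0) = 45. Total = 55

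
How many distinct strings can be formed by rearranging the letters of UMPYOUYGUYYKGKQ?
15! / (2! × 1! × 3! × 4! × 2! × 1! × 1! × 1!) = 2270268000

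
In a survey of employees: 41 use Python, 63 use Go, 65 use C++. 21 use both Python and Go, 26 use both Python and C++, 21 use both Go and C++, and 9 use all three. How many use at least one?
|A∪B∪C| = 41+63+65-21-26-21+9 = 110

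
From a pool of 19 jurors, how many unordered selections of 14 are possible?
C(19,14) = 19!/(14!×5!) = 11628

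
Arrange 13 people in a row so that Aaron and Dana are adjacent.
Treat as block: (13-1)! × 2! = 479001600 × 2 = 958003200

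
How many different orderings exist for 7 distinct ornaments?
7! = 5040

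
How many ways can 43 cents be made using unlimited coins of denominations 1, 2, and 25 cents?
Coefficient of x^43 in 1/(1-x^1) · 1/(1-x^2) · 1/(1-x^25). Case on j = number of 25-cent coins (j = 0..1); remainder r = 43 - 25j is made from {1,2} in ⌊r/2⌋+1 ways. r = 43, 18 → 22 + 10 = 32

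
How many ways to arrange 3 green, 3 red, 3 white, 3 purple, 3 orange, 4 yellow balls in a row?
19! / (3! × 3! × 3! × 3! × 3! × 4!) = 651819168000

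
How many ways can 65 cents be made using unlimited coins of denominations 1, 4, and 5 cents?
Coefficient of x^65 in 1/(1-x^1) · 1/(1-x^4) · 1/(1-x^5). Case on j = number of 5-cent coins (j = 0..13); remainder r = 65 - 5j is made from {1,4} in ⌊r/4⌋+1 ways. r = 65, 60, 55, 50, 45, 40, 35, 30, 25, 20, 15, 10, 5, 0 → 17 + 16 + 14 + 13 + 12 + 11 + 9 + 8 + 7 + 6 + 4 + 3 + 2 + 1 = 123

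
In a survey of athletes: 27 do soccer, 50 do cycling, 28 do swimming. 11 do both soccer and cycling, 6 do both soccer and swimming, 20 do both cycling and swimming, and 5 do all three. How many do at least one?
|A∪B∪C| = 27+50+28-11-6-20+5 = 73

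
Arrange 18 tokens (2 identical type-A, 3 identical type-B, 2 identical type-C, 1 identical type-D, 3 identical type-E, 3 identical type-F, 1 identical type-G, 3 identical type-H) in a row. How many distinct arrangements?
18! / (2! × 3! × 2! × 1! × 3! × 3! × 1! × 3!) = 1235025792000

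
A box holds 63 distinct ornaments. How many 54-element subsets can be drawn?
C(63,54) = 63!/(54!×9!) = 23667689815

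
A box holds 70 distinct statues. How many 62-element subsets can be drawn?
C(70,62) = 70!/(62!×8!) = 9440350920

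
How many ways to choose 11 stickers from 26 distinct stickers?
C(26,11) = 26!/(11!×15!) = 7726160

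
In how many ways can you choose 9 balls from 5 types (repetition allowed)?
C(9+5-1, 5-1) = C(13, 4) = 715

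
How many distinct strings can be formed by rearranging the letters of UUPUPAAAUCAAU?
13! / (2! × 5! × 5! × 1!) = 216216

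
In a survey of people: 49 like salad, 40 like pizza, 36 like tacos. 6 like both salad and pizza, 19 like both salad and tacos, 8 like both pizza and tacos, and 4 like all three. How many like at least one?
|A∪B∪C| = 49+40+36-6-19-8+4 = 96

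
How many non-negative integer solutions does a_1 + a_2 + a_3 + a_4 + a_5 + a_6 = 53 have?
C(53+6-1, 6-1) = C(58, 5) = 4582116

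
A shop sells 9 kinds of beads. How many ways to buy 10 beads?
C(10+9-1, 9-1) = C(18, 8) = 43758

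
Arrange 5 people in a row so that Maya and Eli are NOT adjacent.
Total - adjacent = 5! - (5-1)!×2 = 120 - 48 = 72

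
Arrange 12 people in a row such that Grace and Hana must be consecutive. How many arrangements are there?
Treat the 2 as one block: (12-2+1)! × 2! = 39916800 × 2 = 79833600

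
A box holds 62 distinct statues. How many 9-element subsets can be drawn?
C(62,9) = 62!/(9!×53!) = 20286591270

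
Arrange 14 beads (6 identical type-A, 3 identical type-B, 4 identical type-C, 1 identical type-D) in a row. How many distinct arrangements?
14! / (6! × 3! × 4! × 1!) = 840840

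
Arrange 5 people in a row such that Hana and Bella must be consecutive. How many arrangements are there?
Treat the 2 as one block: (5-2+1)! × 2! = 24 × 2 = 48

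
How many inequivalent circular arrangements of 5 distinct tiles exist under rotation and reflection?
(5-1)!/2 = 24/2 = 12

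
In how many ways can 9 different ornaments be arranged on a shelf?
9! = 362880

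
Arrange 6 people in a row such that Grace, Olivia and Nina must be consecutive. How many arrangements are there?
Treat the 3 as one block: (6-3+1)! × 3! = 24 × 6 = 144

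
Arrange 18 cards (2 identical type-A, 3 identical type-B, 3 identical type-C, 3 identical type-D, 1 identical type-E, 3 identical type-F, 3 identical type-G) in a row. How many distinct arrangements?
18! / (2! × 3! × 3! × 3! × 1! × 3! × 3!) = 411675264000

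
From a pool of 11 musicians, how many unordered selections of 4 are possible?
C(11,4) = 11!/(4!×7!) = 330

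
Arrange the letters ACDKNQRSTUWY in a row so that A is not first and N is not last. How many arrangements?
By inclusion-exclusion: 12! - 2×(12-1)! + (12-2)! = 479001600 - 79833600 + 3628800 = 402796800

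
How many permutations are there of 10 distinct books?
10! = 3628800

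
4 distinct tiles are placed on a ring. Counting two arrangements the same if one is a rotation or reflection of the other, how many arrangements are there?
(4-1)!/2 = 6/2 = 3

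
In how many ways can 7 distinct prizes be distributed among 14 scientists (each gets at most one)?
P(14,7) = 14!/(14-7)! = 17297280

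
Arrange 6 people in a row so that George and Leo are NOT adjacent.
Total - adjacent = 6! - (6-1)!×2 = 720 - 240 = 480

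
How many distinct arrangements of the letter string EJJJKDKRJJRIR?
13! / (1! × 5! × 2! × 3! × 1! × 1!) = 4324320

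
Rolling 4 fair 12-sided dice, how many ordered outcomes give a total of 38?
Coefficient of x^38 in (x + x² + ... + x^12)^4. By inclusion-exclusion on dice exceeding 12: Σ_j (-1)^j C(4,j)·C(38-1-12j, 3) = C(4,0)·C(37,3) - C(4,1)·C(25,3) + C(4,2)·C(13,3) = 1·7770 - 4·2300 + 6·286 = 286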